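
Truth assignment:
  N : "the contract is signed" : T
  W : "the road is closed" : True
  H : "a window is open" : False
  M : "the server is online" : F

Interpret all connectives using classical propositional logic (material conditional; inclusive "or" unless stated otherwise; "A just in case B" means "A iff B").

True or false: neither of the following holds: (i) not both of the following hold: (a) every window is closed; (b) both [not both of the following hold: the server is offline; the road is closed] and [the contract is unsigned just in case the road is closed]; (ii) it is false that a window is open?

False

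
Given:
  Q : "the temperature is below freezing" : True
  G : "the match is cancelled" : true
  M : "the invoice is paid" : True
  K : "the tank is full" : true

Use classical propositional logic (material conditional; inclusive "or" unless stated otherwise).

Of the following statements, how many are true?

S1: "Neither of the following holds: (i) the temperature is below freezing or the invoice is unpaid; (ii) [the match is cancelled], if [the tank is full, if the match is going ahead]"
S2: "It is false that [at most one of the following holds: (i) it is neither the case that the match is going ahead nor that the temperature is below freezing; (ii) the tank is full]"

0

S1: In symbols: (Q ∨ ¬M) ↓ ((¬G → K) → G)

¬M = ¬T = F
Q ∨ ¬M = T ∨ F = T
¬G = ¬T = F
¬G → K = F → T = T
(¬G → K) → G = T → T = T
(Q ∨ ¬M) ↓ ((¬G → K) → G) = T ↓ T = F
Hence S1 is false.

S2: This is ¬((¬G ↓ Q) ↑ K).

¬G = ¬T = F
¬G ↓ Q = F ↓ T = F
(¬G ↓ Q) ↑ K = F ↑ T = T
¬((¬G ↓ Q) ↑ K) = ¬T = F
Hence S2 is false.

True statements: 0 (none).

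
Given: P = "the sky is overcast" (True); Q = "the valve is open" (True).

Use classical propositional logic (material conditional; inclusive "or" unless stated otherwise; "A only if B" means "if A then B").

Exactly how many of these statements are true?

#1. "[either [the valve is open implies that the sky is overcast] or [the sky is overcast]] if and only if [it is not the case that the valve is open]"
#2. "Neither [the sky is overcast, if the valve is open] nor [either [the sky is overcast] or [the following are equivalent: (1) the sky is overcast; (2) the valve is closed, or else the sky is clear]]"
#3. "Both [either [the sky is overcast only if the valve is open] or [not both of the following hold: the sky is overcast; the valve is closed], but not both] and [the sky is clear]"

0

#1: Parsed as ((Q -> P) | P) <-> ~Q

Q -> P = T -> T = T
(Q -> P) | P = T | T = T
~Q = ~T = F
((Q -> P) | P) <-> ~Q = T <-> F = F
So #1 is false.

#2: Formalization: (Q -> P) nor (P | (P <-> (~Q | ~P)))

Q -> P = T -> T = T
~Q = ~T = F
~P = ~T = F
~Q | ~P = F | F = F
P <-> (~Q | ~P) = T <-> F = F
P | (P <-> (~Q | ~P)) = T | F = T
(Q -> P) nor (P | (P <-> (~Q | ~P))) = T nor T = F
So #2 is false.

#3: In symbols: ((P -> Q) xor (P nand ~Q)) & ~P

P -> Q = T -> T = T
~Q = ~T = F
P nand ~Q = T nand F = T
(P -> Q) xor (P nand ~Q) = T xor T = F
~P = ~T = F
((P -> Q) xor (P nand ~Q)) & ~P = F & F = F
Hence #3 is false.

True statements: 0 (none).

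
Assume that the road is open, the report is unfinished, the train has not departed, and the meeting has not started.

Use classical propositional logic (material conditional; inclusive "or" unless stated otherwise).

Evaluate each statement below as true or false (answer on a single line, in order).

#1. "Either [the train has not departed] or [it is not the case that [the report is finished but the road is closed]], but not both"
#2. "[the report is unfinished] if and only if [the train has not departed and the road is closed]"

#1 F; #2 F

Let R = "the train has departed" (F), U = "the report is finished" (F), N = "the road is closed" (F).

#1: Formalization: ¬R ⊕ ¬(U ∧ N)

¬R = ¬F = T
U ∧ N = F ∧ F = F
¬(U ∧ N) = ¬F = T
¬R ⊕ ¬(U ∧ N) = T ⊕ T = F
Thus #1 is false.

#2: Formalization: ¬U ↔ (¬R ∧ N)

¬U = ¬F = T
¬R = ¬F = T
¬R ∧ N = T ∧ F = F
¬U ↔ (¬R ∧ N) = T ↔ F = F
Thus #2 is false.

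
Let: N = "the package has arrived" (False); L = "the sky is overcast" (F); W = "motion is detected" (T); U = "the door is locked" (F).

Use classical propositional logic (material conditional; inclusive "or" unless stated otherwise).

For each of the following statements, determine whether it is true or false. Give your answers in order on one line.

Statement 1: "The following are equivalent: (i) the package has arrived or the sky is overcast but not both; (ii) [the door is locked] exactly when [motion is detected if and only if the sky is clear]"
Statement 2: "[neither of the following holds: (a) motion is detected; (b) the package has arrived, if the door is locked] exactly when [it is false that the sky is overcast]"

Statement 1 True, Statement 2 False

Statement 1: In symbols: (N xor L) iff (U iff (W iff not L))

N xor L = False xor False = False
not L = not False = True
W iff not L = True iff True = True
U iff (W iff not L) = False iff True = False
(N xor L) iff (U iff (W iff not L)) = False iff False = True
Hence Statement 1 is true.

Statement 2: Parsed as (W nor (U -> N)) iff not L

U -> N = False -> False = True
W nor (U -> N) = True nor True = False
not L = not False = True
(W nor (U -> N)) iff not L = False iff True = False
Thus Statement 2 is false.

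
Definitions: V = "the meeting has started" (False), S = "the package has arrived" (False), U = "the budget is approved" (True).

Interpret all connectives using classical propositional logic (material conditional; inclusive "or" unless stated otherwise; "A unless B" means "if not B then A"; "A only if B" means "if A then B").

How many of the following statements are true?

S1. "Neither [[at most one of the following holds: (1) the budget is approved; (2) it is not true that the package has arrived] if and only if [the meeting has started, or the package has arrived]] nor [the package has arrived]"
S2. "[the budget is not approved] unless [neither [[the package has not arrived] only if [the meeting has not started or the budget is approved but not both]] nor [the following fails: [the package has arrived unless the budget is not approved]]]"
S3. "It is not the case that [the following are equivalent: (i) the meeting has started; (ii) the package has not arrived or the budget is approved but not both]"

0

S1: Parsed as ((U nand ~S) <-> (V | S)) nor S

~S = ~F = T
U nand ~S = T nand T = F
V | S = F | F = F
(U nand ~S) <-> (V | S) = F <-> F = T
((U nand ~S) <-> (V | S)) nor S = T nor F = F
So S1 is false.

S2: Formalization: ~U | ((~S -> (~V xor U)) nor ~(S | ~U))

~U = ~T = F
~S = ~F = T
~V = ~F = T
~V xor U = T xor T = F
~S -> (~V xor U) = T -> F = F
~U = ~T = F
S | ~U = F | F = F
~(S | ~U) = ~F = T
(~S -> (~V xor U)) nor ~(S | ~U) = F nor T = F
~U | ((~S -> (~V xor U)) nor ~(S | ~U)) = F | F = F
Thus S2 is false.

S3: This is ~(V <-> (~S xor U)).

~S = ~F = T
~S xor U = T xor T = F
V <-> (~S xor U) = F <-> F = T
~(V <-> (~S xor U)) = ~T = F
Hence S3 is false.

0 of the 3 statements are true (none).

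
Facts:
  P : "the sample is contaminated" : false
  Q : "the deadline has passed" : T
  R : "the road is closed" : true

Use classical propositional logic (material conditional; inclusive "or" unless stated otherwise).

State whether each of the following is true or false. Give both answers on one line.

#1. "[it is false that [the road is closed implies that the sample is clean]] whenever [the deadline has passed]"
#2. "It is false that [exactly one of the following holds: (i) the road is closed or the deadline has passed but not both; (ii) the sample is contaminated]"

#1: Parsed as Q → ¬(R → ¬P)

¬P = ¬F = T
R → ¬P = T → T = T
¬(R → ¬P) = ¬T = F
Q → ¬(R → ¬P) = T → F = F
So #1 is false.

#2: Parsed as ¬((R ⊕ Q) ⊕ P)

R ⊕ Q = T ⊕ T = F
(R ⊕ Q) ⊕ P = F ⊕ F = F
¬((R ⊕ Q) ⊕ P) = ¬F = T
Hence #2 is true.

#1 false / #2 true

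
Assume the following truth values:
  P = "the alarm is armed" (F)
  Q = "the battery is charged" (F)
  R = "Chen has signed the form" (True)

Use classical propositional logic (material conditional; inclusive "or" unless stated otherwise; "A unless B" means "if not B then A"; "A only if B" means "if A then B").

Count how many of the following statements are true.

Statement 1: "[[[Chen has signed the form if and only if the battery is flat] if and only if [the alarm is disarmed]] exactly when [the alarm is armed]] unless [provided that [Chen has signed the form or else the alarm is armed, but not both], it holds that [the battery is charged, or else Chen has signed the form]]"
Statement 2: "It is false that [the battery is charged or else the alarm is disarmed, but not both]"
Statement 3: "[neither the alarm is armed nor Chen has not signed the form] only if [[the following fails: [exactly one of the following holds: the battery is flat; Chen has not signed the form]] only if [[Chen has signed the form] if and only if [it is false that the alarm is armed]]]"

Statement 1: Formalization: (((R ↔ ¬Q) ↔ ¬P) ↔ P) ∨ ((R ⊕ P) → (Q ∨ R))

¬Q = ¬F = T
R ↔ ¬Q = T ↔ T = T
¬P = ¬F = T
(R ↔ ¬Q) ↔ ¬P = T ↔ T = T
((R ↔ ¬Q) ↔ ¬P) ↔ P = T ↔ F = F
R ⊕ P = T ⊕ F = T
Q ∨ R = F ∨ T = T
(R ⊕ P) → (Q ∨ R) = T → T = T
(((R ↔ ¬Q) ↔ ¬P) ↔ P) ∨ ((R ⊕ P) → (Q ∨ R)) = F ∨ T = T
Hence Statement 1 is true.

Statement 2: In symbols: ¬(Q ⊕ ¬P)

¬P = ¬F = T
Q ⊕ ¬P = F ⊕ T = T
¬(Q ⊕ ¬P) = ¬T = F
So Statement 2 is false.

Statement 3: This is (P ↓ ¬R) → (¬(¬Q ⊕ ¬R) → (R ↔ ¬P)).

¬R = ¬T = F
P ↓ ¬R = F ↓ F = T
¬Q = ¬F = T
¬R = ¬T = F
¬Q ⊕ ¬R = T ⊕ F = T
¬(¬Q ⊕ ¬R) = ¬T = F
¬P = ¬F = T
R ↔ ¬P = T ↔ T = T
¬(¬Q ⊕ ¬R) → (R ↔ ¬P) = F → T = T
(P ↓ ¬R) → (¬(¬Q ⊕ ¬R) → (R ↔ ¬P)) = T → T = T
Thus Statement 3 is true.

True statements: 2 (Statement 1, Statement 3).

2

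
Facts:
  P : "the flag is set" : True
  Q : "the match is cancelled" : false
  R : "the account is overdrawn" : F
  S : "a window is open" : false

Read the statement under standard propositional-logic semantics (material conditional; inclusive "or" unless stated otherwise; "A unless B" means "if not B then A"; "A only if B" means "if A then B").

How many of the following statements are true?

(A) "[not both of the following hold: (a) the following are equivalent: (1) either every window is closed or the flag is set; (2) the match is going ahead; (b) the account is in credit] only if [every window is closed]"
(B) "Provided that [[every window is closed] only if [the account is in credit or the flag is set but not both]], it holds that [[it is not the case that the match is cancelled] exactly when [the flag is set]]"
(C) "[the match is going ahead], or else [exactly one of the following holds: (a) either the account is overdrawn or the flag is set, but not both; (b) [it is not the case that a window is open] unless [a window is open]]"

3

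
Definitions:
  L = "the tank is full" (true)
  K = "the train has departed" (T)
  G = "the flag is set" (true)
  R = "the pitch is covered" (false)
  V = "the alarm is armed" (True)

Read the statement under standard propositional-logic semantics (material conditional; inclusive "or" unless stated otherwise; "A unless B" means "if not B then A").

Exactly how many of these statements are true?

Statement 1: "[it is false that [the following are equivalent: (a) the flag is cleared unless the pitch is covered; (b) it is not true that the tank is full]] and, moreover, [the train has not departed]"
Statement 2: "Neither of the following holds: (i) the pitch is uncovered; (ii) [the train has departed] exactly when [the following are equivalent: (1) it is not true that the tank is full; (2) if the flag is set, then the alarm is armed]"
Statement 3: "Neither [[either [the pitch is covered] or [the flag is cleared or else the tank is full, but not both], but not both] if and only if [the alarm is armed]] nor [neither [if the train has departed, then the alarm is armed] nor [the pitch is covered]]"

Statement 1: In symbols: not ((not G or R) iff not L) and not K

not G = not True = False
not G or R = False or False = False
not L = not True = False
(not G or R) iff not L = False iff False = True
not ((not G or R) iff not L) = not True = False
not K = not True = False
not ((not G or R) iff not L) and not K = False and False = False
Thus Statement 1 is false.

Statement 2: In symbols: not R nor (K iff (not L iff (G -> V)))

not R = not False = True
not L = not True = False
G -> V = True -> True = True
not L iff (G -> V) = False iff True = False
K iff (not L iff (G -> V)) = True iff False = False
not R nor (K iff (not L iff (G -> V))) = True nor False = False
Hence Statement 2 is false.

Statement 3: This is ((R xor (not G xor L)) iff V) nor ((K -> V) nor R).

not G = not True = False
not G xor L = False xor True = True
R xor (not G xor L) = False xor True = True
(R xor (not G xor L)) iff V = True iff True = True
K -> V = True -> True = True
(K -> V) nor R = True nor False = False
((R xor (not G xor L)) iff V) nor ((K -> V) nor R) = True nor False = False
So Statement 3 is false.

Count: 0.

0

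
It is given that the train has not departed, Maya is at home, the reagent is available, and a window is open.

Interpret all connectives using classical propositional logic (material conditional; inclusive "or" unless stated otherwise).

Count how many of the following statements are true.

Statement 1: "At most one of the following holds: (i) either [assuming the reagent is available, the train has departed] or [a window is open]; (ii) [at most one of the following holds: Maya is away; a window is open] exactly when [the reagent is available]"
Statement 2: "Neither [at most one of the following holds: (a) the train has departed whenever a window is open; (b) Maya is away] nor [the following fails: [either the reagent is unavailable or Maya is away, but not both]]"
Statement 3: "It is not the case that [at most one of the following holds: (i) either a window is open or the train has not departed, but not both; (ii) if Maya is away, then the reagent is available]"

0

Let R = "the reagent is available" (T), V = "the train has departed" (F), L = "a window is open" (T), G = "Maya is at home" (T).

Statement 1: In symbols: ((R → V) ∨ L) ↑ ((¬G ↑ L) ↔ R)

R → V = T → F = F
(R → V) ∨ L = F ∨ T = T
¬G = ¬T = F
¬G ↑ L = F ↑ T = T
(¬G ↑ L) ↔ R = T ↔ T = T
((R → V) ∨ L) ↑ ((¬G ↑ L) ↔ R) = T ↑ T = F
So Statement 1 is false.

Statement 2: In symbols: ((L → V) ↑ ¬G) ↓ ¬(¬R ⊕ ¬G)

L → V = T → F = F
¬G = ¬T = F
(L → V) ↑ ¬G = F ↑ F = T
¬R = ¬T = F
¬G = ¬T = F
¬R ⊕ ¬G = F ⊕ F = F
¬(¬R ⊕ ¬G) = ¬F = T
((L → V) ↑ ¬G) ↓ ¬(¬R ⊕ ¬G) = T ↓ T = F
Hence Statement 2 is false.

Statement 3: This is ¬((L ⊕ ¬V) ↑ (¬G → R)).

¬V = ¬F = T
L ⊕ ¬V = T ⊕ T = F
¬G = ¬T = F
¬G → R = F → T = T
(L ⊕ ¬V) ↑ (¬G → R) = F ↑ T = T
¬((L ⊕ ¬V) ↑ (¬G → R)) = ¬T = F
So Statement 3 is false.

Count: 0.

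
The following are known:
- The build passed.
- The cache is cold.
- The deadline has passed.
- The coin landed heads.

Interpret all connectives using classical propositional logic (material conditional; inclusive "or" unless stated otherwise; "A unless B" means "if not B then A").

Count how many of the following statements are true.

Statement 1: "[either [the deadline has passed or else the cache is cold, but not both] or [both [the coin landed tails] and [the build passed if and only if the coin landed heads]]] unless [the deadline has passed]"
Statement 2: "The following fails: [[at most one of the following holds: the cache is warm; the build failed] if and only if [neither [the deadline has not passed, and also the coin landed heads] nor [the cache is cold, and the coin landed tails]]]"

Let R = "the deadline has passed" (T), Q = "the cache is warm" (F), S = "the coin landed heads" (T), P = "the build passed" (T).

Statement 1: This is ((R xor ~Q) | (~S & (P <-> S))) | R.

~Q = ~F = T
R xor ~Q = T xor T = F
~S = ~T = F
P <-> S = T <-> T = T
~S & (P <-> S) = F & T = F
(R xor ~Q) | (~S & (P <-> S)) = F | F = F
((R xor ~Q) | (~S & (P <-> S))) | R = F | T = T
Thus Statement 1 is true.

Statement 2: Parsed as ~((Q nand ~P) <-> ((~R & S) nor (~Q & ~S)))

~P = ~T = F
Q nand ~P = F nand F = T
~R = ~T = F
~R & S = F & T = F
~Q = ~F = T
~S = ~T = F
~Q & ~S = T & F = F
(~R & S) nor (~Q & ~S) = F nor F = T
(Q nand ~P) <-> ((~R & S) nor (~Q & ~S)) = T <-> T = T
~((Q nand ~P) <-> ((~R & S) nor (~Q & ~S))) = ~T = F
Hence Statement 2 is false.

Count: 1.

1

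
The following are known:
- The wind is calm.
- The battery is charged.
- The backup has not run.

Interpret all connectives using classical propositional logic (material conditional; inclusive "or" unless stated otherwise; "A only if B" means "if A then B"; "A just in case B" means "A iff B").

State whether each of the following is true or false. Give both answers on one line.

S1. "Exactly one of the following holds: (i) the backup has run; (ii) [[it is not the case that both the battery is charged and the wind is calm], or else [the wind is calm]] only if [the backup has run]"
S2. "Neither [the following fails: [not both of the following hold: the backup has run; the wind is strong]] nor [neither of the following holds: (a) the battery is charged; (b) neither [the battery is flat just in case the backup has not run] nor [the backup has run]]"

S1 F / S2 T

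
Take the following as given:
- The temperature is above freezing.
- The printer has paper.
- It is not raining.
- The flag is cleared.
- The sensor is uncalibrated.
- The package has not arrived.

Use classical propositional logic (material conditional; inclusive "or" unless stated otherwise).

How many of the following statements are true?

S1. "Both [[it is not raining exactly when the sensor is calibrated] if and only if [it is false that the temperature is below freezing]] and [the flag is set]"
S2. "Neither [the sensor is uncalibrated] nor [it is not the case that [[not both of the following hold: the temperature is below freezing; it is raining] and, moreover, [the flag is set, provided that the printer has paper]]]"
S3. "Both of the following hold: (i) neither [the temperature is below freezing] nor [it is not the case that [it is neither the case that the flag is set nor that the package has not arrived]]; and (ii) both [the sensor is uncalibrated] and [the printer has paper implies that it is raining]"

Let R = "it is raining" (F), U = "the sensor is calibrated" (F), P = "the temperature is below freezing" (F), S = "the flag is set" (F), Q = "the printer has paper" (T), V = "the package has arrived" (F).

S1: Formalization: ((~R <-> U) <-> ~P) & S

~R = ~F = T
~R <-> U = T <-> F = F
~P = ~F = T
(~R <-> U) <-> ~P = F <-> T = F
((~R <-> U) <-> ~P) & S = F & F = F
So S1 is false.

S2: This is ~U nor ~((P nand R) & (Q -> S)).

~U = ~F = T
P nand R = F nand F = T
Q -> S = T -> F = F
(P nand R) & (Q -> S) = T & F = F
~((P nand R) & (Q -> S)) = ~F = T
~U nor ~((P nand R) & (Q -> S)) = T nor T = F
Hence S2 is false.

S3: This is (P nor ~(S nor ~V)) & (~U & (Q -> R)).

~V = ~F = T
S nor ~V = F nor T = F
~(S nor ~V) = ~F = T
P nor ~(S nor ~V) = F nor T = F
~U = ~F = T
Q -> R = T -> F = F
~U & (Q -> R) = T & F = F
(P nor ~(S nor ~V)) & (~U & (Q -> R)) = F & F = F
Thus S3 is false.

Count: 0.

0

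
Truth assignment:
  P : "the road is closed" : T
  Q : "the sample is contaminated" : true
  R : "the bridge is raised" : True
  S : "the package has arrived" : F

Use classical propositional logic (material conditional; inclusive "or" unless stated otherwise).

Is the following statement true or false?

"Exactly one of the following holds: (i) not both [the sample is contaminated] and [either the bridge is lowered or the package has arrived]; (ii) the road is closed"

The statement is false.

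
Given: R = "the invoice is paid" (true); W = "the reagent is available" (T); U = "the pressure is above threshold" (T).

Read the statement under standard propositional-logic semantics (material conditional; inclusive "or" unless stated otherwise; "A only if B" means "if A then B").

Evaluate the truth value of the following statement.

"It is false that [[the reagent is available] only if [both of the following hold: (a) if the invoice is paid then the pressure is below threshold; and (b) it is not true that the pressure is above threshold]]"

True

Formalization: ~(W -> ((R -> ~U) & ~U))

~U = ~T = F
R -> ~U = T -> F = F
~U = ~T = F
(R -> ~U) & ~U = F & F = F
W -> ((R -> ~U) & ~U) = T -> F = F
~(W -> ((R -> ~U) & ~U)) = ~F = T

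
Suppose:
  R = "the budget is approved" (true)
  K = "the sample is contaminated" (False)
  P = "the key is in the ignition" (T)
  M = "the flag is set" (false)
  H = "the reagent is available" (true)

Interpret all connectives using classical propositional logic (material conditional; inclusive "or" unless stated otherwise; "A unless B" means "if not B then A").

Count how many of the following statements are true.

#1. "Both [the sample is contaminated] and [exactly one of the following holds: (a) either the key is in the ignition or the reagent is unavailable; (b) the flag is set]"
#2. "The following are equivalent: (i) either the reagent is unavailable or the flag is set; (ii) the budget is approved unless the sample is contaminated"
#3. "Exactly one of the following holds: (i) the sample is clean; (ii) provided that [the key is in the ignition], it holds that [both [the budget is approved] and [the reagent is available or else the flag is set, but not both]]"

0

#1: Formalization: K ∧ ((P ∨ ¬H) ⊕ M)

¬H = ¬T = F
P ∨ ¬H = T ∨ F = T
(P ∨ ¬H) ⊕ M = T ⊕ F = T
K ∧ ((P ∨ ¬H) ⊕ M) = F ∧ T = F
Hence #1 is false.

#2: In symbols: (¬H ∨ M) ↔ (R ∨ K)

¬H = ¬T = F
¬H ∨ M = F ∨ F = F
R ∨ K = T ∨ F = T
(¬H ∨ M) ↔ (R ∨ K) = F ↔ T = F
So #2 is false.

#3: Formalization: ¬K ⊕ (P → (R ∧ (H ⊕ M)))

¬K = ¬F = T
H ⊕ M = T ⊕ F = T
R ∧ (H ⊕ M) = T ∧ T = T
P → (R ∧ (H ⊕ M)) = T → T = T
¬K ⊕ (P → (R ∧ (H ⊕ M))) = T ⊕ T = F
So #3 is false.

0 of the 3 statements are true (none).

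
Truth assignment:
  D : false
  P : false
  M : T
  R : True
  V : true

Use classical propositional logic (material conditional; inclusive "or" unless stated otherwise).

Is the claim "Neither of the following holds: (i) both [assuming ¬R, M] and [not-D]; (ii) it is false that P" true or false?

The statement is false.

In symbols: ((~R -> M) & ~D) nor ~P

~R = ~T = F
~R -> M = F -> T = T
~D = ~F = T
(~R -> M) & ~D = T & T = T
~P = ~F = T
((~R -> M) & ~D) nor ~P = T nor T = F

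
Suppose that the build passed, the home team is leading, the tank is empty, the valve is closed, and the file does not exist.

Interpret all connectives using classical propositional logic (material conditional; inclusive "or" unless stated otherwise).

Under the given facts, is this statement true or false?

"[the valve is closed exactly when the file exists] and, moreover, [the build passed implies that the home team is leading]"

false

Let S = "the valve is open" (False), U = "the file exists" (False), P = "the build passed" (True), Q = "the home team is leading" (True).
In symbols: (not S iff U) and (P -> Q)

not S = not False = True
not S iff U = True iff False = False
P -> Q = True -> True = True
(not S iff U) and (P -> Q) = False and True = False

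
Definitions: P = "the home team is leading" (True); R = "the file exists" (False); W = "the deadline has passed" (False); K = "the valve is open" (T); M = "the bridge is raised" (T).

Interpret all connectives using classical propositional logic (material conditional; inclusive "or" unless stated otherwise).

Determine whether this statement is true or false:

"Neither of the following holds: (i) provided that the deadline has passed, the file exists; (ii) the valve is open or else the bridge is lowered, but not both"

False

Values: W=False, R=False, K=True, M=True.
In symbols: (W -> R) nor (K xor not M)

W -> R = False -> False = True
not M = not True = False
K xor not M = True xor False = True
(W -> R) nor (K xor not M) = True nor True = False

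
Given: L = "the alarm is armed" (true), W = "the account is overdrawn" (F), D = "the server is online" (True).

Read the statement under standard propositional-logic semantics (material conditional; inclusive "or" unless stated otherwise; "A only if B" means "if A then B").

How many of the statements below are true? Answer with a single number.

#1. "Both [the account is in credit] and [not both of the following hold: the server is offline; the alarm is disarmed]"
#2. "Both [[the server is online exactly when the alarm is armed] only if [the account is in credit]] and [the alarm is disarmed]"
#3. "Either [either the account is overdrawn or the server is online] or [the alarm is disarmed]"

2

#1: This is ¬W ∧ (¬D ↑ ¬L).

¬W = ¬F = T
¬D = ¬T = F
¬L = ¬T = F
¬D ↑ ¬L = F ↑ F = T
¬W ∧ (¬D ↑ ¬L) = T ∧ T = T
So #1 is true.

#2: Formalization: ((D ↔ L) → ¬W) ∧ ¬L

D ↔ L = T ↔ T = T
¬W = ¬F = T
(D ↔ L) → ¬W = T → T = T
¬L = ¬T = F
((D ↔ L) → ¬W) ∧ ¬L = T ∧ F = F
So #2 is false.

#3: This is (W ∨ D) ∨ ¬L.

W ∨ D = F ∨ T = T
¬L = ¬T = F
(W ∨ D) ∨ ¬L = T ∨ F = T
So #3 is true.

2 of the 3 statements are true.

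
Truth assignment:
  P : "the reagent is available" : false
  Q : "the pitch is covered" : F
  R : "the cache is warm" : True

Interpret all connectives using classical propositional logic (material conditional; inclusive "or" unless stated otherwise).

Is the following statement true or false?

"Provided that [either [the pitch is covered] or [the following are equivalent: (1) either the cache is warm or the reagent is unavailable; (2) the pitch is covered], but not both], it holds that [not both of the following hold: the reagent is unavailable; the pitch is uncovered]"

Parsed as (Q xor ((R or not P) iff Q)) -> (not P nand not Q)

not P = not False = True
R or not P = True or True = True
(R or not P) iff Q = True iff False = False
Q xor ((R or not P) iff Q) = False xor False = False
not P = not False = True
not Q = not False = True
not P nand not Q = True nand True = False
(Q xor ((R or not P) iff Q)) -> (not P nand not Q) = False -> False = True

True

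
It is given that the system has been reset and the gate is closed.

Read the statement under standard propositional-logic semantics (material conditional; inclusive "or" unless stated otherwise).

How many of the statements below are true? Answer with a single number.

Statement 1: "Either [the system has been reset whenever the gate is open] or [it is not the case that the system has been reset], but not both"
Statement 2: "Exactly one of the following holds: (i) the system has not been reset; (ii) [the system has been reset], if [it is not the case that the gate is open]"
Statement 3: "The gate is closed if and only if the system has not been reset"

Let Q = "the gate is open" (False), P = "the system has been reset" (True).

Statement 1: In symbols: (Q -> P) xor not P

Q -> P = False -> True = True
not P = not True = False
(Q -> P) xor not P = True xor False = True
Hence Statement 1 is true.

Statement 2: Formalization: not P xor (not Q -> P)

not P = not True = False
not Q = not False = True
not Q -> P = True -> True = True
not P xor (not Q -> P) = False xor True = True
Hence Statement 2 is true.

Statement 3: This is not Q iff not P.

not Q = not False = True
not P = not True = False
not Q iff not P = True iff False = False
So Statement 3 is false.

True statements: 2 (Statement 1, Statement 2).

2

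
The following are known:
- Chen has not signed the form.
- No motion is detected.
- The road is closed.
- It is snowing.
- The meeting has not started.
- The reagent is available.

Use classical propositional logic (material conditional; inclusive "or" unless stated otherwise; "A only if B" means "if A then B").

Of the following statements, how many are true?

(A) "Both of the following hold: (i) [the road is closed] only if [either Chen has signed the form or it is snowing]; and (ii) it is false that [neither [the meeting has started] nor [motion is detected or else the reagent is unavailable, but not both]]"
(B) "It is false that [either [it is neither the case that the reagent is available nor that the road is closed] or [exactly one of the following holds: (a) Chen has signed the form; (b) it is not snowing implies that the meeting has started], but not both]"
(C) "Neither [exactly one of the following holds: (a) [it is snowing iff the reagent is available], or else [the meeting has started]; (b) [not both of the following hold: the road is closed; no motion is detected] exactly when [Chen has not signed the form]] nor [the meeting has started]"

0

Let P = "the road is closed" (True), M = "Chen has signed the form" (False), Q = "it is snowing" (True), S = "the meeting has started" (False), V = "motion is detected" (False), R = "the reagent is available" (True).

(A): In symbols: (P -> (M or Q)) and not (S nor (V xor not R))

M or Q = False or True = True
P -> (M or Q) = True -> True = True
not R = not True = False
V xor not R = False xor False = False
S nor (V xor not R) = False nor False = True
not (S nor (V xor not R)) = not True = False
(P -> (M or Q)) and not (S nor (V xor not R)) = True and False = False
Hence (A) is false.

(B): In symbols: not ((R nor P) xor (M xor (not Q -> S)))

R nor P = True nor True = False
not Q = not True = False
not Q -> S = False -> False = True
M xor (not Q -> S) = False xor True = True
(R nor P) xor (M xor (not Q -> S)) = False xor True = True
not ((R nor P) xor (M xor (not Q -> S))) = not True = False
So (B) is false.

(C): This is (((Q iff R) or S) xor ((P nand not V) iff not M)) nor S.

Q iff R = True iff True = True
(Q iff R) or S = True or False = True
not V = not False = True
P nand not V = True nand True = False
not M = not False = True
(P nand not V) iff not M = False iff True = False
((Q iff R) or S) xor ((P nand not V) iff not M) = True xor False = True
(((Q iff R) or S) xor ((P nand not V) iff not M)) nor S = True nor False = False
So (C) is false.

True statements: 0 (none).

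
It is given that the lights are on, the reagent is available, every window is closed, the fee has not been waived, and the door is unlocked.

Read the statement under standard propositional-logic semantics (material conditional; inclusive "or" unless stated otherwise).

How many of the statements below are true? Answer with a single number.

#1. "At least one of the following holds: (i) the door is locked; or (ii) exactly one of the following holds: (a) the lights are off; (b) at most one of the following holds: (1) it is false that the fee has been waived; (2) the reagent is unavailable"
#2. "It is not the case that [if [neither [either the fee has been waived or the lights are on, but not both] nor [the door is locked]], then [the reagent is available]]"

1

Let U = "the door is locked" (F), P = "the lights are on" (T), S = "the fee has been waived" (F), Q = "the reagent is available" (T).

#1: In symbols: U ∨ (¬P ⊕ (¬S ↑ ¬Q))

¬P = ¬T = F
¬S = ¬F = T
¬Q = ¬T = F
¬S ↑ ¬Q = T ↑ F = T
¬P ⊕ (¬S ↑ ¬Q) = F ⊕ T = T
U ∨ (¬P ⊕ (¬S ↑ ¬Q)) = F ∨ T = T
Thus #1 is true.

#2: In symbols: ¬(((S ⊕ P) ↓ U) → Q)

S ⊕ P = F ⊕ T = T
(S ⊕ P) ↓ U = T ↓ F = F
((S ⊕ P) ↓ U) → Q = F → T = T
¬(((S ⊕ P) ↓ U) → Q) = ¬T = F
Hence #2 is false.

1 of the 2 statements is true (#1).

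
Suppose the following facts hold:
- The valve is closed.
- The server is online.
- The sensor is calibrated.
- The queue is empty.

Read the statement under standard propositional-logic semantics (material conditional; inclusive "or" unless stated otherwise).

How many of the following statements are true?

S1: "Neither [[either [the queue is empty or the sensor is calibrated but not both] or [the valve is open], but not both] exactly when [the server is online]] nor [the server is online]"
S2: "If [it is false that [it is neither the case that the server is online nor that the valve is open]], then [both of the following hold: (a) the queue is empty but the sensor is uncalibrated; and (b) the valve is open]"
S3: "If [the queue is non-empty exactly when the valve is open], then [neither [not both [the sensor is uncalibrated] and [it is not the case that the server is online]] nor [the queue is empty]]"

Let S = "the queue is empty" (True), R = "the sensor is calibrated" (True), P = "the valve is open" (False), Q = "the server is online" (True).

S1: This is (((S xor R) xor P) iff Q) nor Q.

S xor R = True xor True = False
(S xor R) xor P = False xor False = False
((S xor R) xor P) iff Q = False iff True = False
(((S xor R) xor P) iff Q) nor Q = False nor True = False
Thus S1 is false.

S2: This is not (Q nor P) -> ((S and not R) and P).

Q nor P = True nor False = False
not (Q nor P) = not False = True
not R = not True = False
S and not R = True and False = False
(S and not R) and P = False and False = False
not (Q nor P) -> ((S and not R) and P) = True -> False = False
Thus S2 is false.

S3: In symbols: (not S iff P) -> ((not R nand not Q) nor S)

not S = not True = False
not S iff P = False iff False = True
not R = not True = False
not Q = not True = False
not R nand not Q = False nand False = True
(not R nand not Q) nor S = True nor True = False
(not S iff P) -> ((not R nand not Q) nor S) = True -> False = False
So S3 is false.

0 of the 3 statements are true (none).

0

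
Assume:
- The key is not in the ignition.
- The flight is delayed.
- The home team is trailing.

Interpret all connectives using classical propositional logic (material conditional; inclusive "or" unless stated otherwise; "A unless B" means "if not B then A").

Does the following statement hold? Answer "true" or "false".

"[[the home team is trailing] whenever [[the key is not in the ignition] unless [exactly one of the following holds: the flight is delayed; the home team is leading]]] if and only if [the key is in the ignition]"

False.

Let U = "the key is in the ignition" (F), W = "the flight is delayed" (T), H = "the home team is leading" (F).
In symbols: ((¬U ∨ (W ⊕ H)) → ¬H) ↔ U

¬U = ¬F = T
W ⊕ H = T ⊕ F = T
¬U ∨ (W ⊕ H) = T ∨ T = T
¬H = ¬F = T
(¬U ∨ (W ⊕ H)) → ¬H = T → T = T
((¬U ∨ (W ⊕ H)) → ¬H) ↔ U = T ↔ F = F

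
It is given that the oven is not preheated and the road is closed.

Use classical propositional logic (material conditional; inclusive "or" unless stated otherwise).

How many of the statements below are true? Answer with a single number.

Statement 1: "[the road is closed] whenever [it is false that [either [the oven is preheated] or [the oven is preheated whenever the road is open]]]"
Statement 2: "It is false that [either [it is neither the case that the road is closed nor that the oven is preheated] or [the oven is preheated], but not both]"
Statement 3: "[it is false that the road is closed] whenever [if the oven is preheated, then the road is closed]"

2

Let P = "the oven is preheated" (False), Q = "the road is closed" (True).

Statement 1: This is not (P or (not Q -> P)) -> Q.

not Q = not True = False
not Q -> P = False -> False = True
P or (not Q -> P) = False or True = True
not (P or (not Q -> P)) = not True = False
not (P or (not Q -> P)) -> Q = False -> True = True
So Statement 1 is true.

Statement 2: Formalization: not ((Q nor P) xor P)

Q nor P = True nor False = False
(Q nor P) xor P = False xor False = False
not ((Q nor P) xor P) = not False = True
Hence Statement 2 is true.

Statement 3: This is (P -> Q) -> not Q.

P -> Q = False -> True = True
not Q = not True = False
(P -> Q) -> not Q = True -> False = False
So Statement 3 is false.

Count: 2.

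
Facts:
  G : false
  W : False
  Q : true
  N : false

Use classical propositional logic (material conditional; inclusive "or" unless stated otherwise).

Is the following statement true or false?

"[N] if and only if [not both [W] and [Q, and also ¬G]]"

The statement is false.

Values: N=F, W=F, Q=T, G=F.
This is N ↔ (W ↑ (Q ∧ ¬G)).

¬G = ¬F = T
Q ∧ ¬G = T ∧ T = T
W ↑ (Q ∧ ¬G) = F ↑ T = T
N ↔ (W ↑ (Q ∧ ¬G)) = F ↔ T = F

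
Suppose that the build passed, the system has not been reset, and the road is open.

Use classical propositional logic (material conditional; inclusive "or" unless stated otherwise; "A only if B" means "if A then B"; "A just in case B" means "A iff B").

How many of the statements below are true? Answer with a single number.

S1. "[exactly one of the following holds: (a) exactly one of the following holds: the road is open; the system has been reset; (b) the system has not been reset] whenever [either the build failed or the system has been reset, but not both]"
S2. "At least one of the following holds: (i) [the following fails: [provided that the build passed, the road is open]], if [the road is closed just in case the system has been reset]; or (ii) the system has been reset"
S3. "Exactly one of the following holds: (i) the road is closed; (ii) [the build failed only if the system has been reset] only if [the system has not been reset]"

2

Let H = "the build passed" (T), G = "the system has been reset" (F), P = "the road is closed" (F).

S1: This is (¬H ⊕ G) → ((¬P ⊕ G) ⊕ ¬G).

¬H = ¬T = F
¬H ⊕ G = F ⊕ F = F
¬P = ¬F = T
¬P ⊕ G = T ⊕ F = T
¬G = ¬F = T
(¬P ⊕ G) ⊕ ¬G = T ⊕ T = F
(¬H ⊕ G) → ((¬P ⊕ G) ⊕ ¬G) = F → F = T
Hence S1 is true.

S2: Parsed as ((P ↔ G) → ¬(H → ¬P)) ∨ G

P ↔ G = F ↔ F = T
¬P = ¬F = T
H → ¬P = T → T = T
¬(H → ¬P) = ¬T = F
(P ↔ G) → ¬(H → ¬P) = T → F = F
((P ↔ G) → ¬(H → ¬P)) ∨ G = F ∨ F = F
Thus S2 is false.

S3: Parsed as P ⊕ ((¬H → G) → ¬G)

¬H = ¬T = F
¬H → G = F → F = T
¬G = ¬F = T
(¬H → G) → ¬G = T → T = T
P ⊕ ((¬H → G) → ¬G) = F ⊕ T = T
Hence S3 is true.

Count: 2.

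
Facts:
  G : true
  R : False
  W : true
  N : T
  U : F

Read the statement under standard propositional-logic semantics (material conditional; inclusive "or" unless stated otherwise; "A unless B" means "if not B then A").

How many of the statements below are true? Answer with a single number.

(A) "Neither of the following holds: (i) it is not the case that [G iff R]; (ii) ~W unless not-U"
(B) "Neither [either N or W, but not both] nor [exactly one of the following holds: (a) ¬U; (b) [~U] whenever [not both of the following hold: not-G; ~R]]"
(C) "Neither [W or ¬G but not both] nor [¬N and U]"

1

(A): Formalization: not (G iff R) nor (not W or not U)

G iff R = True iff False = False
not (G iff R) = not False = True
not W = not True = False
not U = not False = True
not W or not U = False or True = True
not (G iff R) nor (not W or not U) = True nor True = False
So (A) is false.

(B): Parsed as (N xor W) nor (not U xor ((not G nand not R) -> not U))

N xor W = True xor True = False
not U = not False = True
not G = not True = False
not R = not False = True
not G nand not R = False nand True = True
not U = not False = True
(not G nand not R) -> not U = True -> True = True
not U xor ((not G nand not R) -> not U) = True xor True = False
(N xor W) nor (not U xor ((not G nand not R) -> not U)) = False nor False = True
Hence (B) is true.

(C): In symbols: (W xor not G) nor (not N and U)

not G = not True = False
W xor not G = True xor False = True
not N = not True = False
not N and U = False and False = False
(W xor not G) nor (not N and U) = True nor False = False
So (C) is false.

True statements: 1 ((B)).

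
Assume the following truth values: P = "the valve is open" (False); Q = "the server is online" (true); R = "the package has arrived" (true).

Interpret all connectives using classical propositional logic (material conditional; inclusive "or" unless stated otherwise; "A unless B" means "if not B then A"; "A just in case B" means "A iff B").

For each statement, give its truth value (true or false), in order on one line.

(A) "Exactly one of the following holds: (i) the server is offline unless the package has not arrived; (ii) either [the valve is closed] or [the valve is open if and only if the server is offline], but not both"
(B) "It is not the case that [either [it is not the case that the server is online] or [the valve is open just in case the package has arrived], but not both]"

(A) F, (B) T

(A): Parsed as (~Q | ~R) xor (~P xor (P <-> ~Q))

~Q = ~T = F
~R = ~T = F
~Q | ~R = F | F = F
~P = ~F = T
~Q = ~T = F
P <-> ~Q = F <-> F = T
~P xor (P <-> ~Q) = T xor T = F
(~Q | ~R) xor (~P xor (P <-> ~Q)) = F xor F = F
Hence (A) is false.

(B): This is ~(~Q xor (P <-> R)).

~Q = ~T = F
P <-> R = F <-> T = F
~Q xor (P <-> R) = F xor F = F
~(~Q xor (P <-> R)) = ~F = T
Hence (B) is true.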